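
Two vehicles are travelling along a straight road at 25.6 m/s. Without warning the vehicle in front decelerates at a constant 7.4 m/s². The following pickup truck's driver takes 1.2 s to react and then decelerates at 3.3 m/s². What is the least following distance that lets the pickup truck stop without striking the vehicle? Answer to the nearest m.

Leader travels v²/(2a_L) = 655.360 / 14.800 = 44.281 m before stopping.
Follower covers v·t_r = 25.6000 × 1.2 = 30.720 m while reacting, then v²/(2a_F) = 655.360 / 6.600 = 99.297 m while braking, for a total of 30.720 + 99.297 = 130.017 m.
Since a_F ≤ a_L and the follower starts braking later, the follower is never slower than the leader, so the closest approach is when both have stopped.
Minimum gap = 130.017 − 44.281 = 85.736 m.

Minimum gap ≈ 86 m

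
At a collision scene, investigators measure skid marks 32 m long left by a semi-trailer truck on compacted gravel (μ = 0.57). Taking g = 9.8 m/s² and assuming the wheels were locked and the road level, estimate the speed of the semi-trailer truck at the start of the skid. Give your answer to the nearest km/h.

Initial speed ≈ 68 km/h

Deceleration a = μg = 0.57 × 9.8 = 5.586 m/s².
v = √(2a·d) = √(2 × 5.586 × 32) = √357.504 = 18.9078 m/s.
= 18.9078 × 3.6 = 68.068 km/h.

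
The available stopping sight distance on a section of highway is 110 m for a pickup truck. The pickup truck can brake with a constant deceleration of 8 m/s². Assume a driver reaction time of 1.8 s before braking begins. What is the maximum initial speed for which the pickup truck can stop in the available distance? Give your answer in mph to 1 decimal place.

Maximum speed ≈ 67.0 mph

Stopping distance: v·t_r + v²/(2a) = 110 with t_r = 1.8 s and a = 8.000 m/s².
So v² + 28.800 v − 1760.00 = 0.
Positive root: v = −a·t_r + √((a·t_r)² + 2a·d) = −14.400 + √(207.360 + 1760.00) = 29.9549 m/s.
29.9549 m/s ÷ 0.44704 = 67.007 mph.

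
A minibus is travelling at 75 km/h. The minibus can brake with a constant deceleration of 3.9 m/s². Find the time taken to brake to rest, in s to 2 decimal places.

75 km/h ÷ 3.6 = 20.8333 m/s.
Braking time = v/a = 20.8333 / 3.900 = 5.342 s.

Braking time ≈ 5.34 s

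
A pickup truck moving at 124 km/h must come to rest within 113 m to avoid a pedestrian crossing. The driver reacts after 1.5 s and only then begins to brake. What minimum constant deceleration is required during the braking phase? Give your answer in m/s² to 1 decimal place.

Required deceleration ≈ 9.7 m/s²

124 km/h ÷ 3.6 = 34.4444 m/s.
Distance covered during reaction = 34.4444 × 1.5 = 51.667 m.
Distance available for braking: 113 − 51.667 = 61.333 m.
v² = 2a·d ⇒ a = v²/(2d) = 34.4444² / (2 × 61.333) = 1186.417 / 122.666 = 9.6719 m/s².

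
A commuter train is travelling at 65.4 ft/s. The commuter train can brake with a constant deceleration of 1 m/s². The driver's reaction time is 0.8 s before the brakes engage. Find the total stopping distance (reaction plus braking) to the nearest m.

Total stopping distance ≈ 215 m

65.4 ft/s × 0.3048 = 19.9339 m/s.
Reaction distance = v·t_r = 19.9339 × 0.8 = 15.947 m.
Braking distance = v²/(2a) = 19.9339² / (2 × 1.000) = 397.360 / 2.000 = 198.680 m.
Total = 15.947 + 198.680 = 214.627 m.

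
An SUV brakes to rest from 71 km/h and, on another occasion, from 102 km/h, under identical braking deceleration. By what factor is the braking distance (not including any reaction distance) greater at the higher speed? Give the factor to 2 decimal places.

Factor ≈ 2.06

Braking distance d = v²/(2a), so with a fixed, d ∝ v².
Factor = (102/71)² = 1.4366² = 2.0638.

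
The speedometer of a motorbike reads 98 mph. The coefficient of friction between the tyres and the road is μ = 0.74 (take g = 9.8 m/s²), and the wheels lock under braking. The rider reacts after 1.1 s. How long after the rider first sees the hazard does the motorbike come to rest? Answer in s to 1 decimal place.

Total time ≈ 7.1 s

98 mph × 0.44704 = 43.8099 m/s.
a = μg = 0.74 × 9.8 = 7.252 m/s².
Braking time = v/a = 43.8099 / 7.252 = 6.041 s.
Total = 1.1 + 6.041 = 7.141 s.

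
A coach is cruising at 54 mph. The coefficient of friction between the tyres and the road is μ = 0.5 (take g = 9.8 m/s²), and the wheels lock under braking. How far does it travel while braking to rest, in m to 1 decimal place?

54 mph × 0.44704 = 24.1402 m/s.
a = μg = 0.5 × 9.8 = 4.900 m/s².
Braking distance = v²/(2a) = 24.1402² / (2 × 4.900) = 582.749 / 9.800 = 59.464 m.

Braking distance ≈ 59.5 m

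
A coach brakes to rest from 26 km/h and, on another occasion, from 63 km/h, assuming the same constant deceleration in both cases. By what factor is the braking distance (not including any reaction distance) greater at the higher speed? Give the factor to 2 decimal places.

Braking distance d = v²/(2a), so with a fixed, d ∝ v².
Factor = (63/26)² = 2.4231² = 5.8714.

Factor ≈ 5.87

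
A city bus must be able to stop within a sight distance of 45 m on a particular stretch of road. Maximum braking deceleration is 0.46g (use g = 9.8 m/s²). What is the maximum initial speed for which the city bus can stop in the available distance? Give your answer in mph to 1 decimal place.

Maximum speed ≈ 45.1 mph

a = 0.46 × 9.8 = 4.508 m/s².
v²/(2a) = d ⇒ v = √(2 × 4.508 × 45) = √405.72 = 20.1425 m/s.
20.1425 m/s ÷ 0.44704 = 45.057 mph.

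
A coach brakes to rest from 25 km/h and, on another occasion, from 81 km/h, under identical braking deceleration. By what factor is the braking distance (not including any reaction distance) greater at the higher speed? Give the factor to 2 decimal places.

Braking distance d = v²/(2a), so with a fixed, d ∝ v².
Factor = (81/25)² = 3.2400² = 10.4976.

Factor ≈ 10.50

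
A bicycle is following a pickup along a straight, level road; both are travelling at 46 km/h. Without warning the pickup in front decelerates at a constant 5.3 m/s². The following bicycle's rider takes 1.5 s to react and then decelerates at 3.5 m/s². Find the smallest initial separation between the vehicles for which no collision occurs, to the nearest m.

Minimum gap ≈ 27 m

46 km/h ÷ 3.6 = 12.7778 m/s.
Leader travels v²/(2a_L) = 163.272 / 10.600 = 15.403 m before stopping.
Follower covers v·t_r = 12.7778 × 1.5 = 19.167 m while reacting, then v²/(2a_F) = 163.272 / 7.000 = 23.325 m while braking, for a total of 19.167 + 23.325 = 42.492 m.
Since a_F ≤ a_L and the follower starts braking later, the follower is never slower than the leader, so the closest approach is when both have stopped.
Minimum gap = 42.492 − 15.403 = 27.089 m.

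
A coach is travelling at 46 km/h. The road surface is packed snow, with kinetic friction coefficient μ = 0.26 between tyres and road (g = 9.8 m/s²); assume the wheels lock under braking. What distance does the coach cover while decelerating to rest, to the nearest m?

46 km/h ÷ 3.6 = 12.7778 m/s.
a = μg = 0.26 × 9.8 = 2.548 m/s².
Braking distance = v²/(2a) = 12.7778² / (2 × 2.548) = 163.272 / 5.096 = 32.039 m.

Braking distance ≈ 32 m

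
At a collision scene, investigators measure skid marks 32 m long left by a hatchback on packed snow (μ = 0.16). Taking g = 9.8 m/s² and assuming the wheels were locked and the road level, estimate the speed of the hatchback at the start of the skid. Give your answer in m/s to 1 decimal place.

Initial speed ≈ 10.0 m/s

Deceleration a = μg = 0.16 × 9.8 = 1.568 m/s².
v = √(2a·d) = √(2 × 1.568 × 32) = √100.352 = 10.0176 m/s.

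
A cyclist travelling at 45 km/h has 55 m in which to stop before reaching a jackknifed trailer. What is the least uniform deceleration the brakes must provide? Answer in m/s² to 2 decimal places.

45 km/h ÷ 3.6 = 12.5000 m/s.
v² = 2a·d ⇒ a = v²/(2d) = 12.5000² / (2 × 55.000) = 156.250 / 110.000 = 1.4205 m/s².

Required deceleration ≈ 1.42 m/s²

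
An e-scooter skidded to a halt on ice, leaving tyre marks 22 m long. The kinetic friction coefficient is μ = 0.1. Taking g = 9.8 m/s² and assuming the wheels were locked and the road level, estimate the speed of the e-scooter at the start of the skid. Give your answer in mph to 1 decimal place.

Initial speed ≈ 14.7 mph

Deceleration a = μg = 0.1 × 9.8 = 0.980 m/s².
v = √(2a·d) = √(2 × 0.980 × 22) = √43.120 = 6.5666 m/s.
= 6.5666 ÷ 0.44704 = 14.689 mph.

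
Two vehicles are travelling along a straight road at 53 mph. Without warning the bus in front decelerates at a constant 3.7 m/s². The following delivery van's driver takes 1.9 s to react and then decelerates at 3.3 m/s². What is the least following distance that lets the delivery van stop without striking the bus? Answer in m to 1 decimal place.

Minimum gap ≈ 54.2 m

53 mph × 0.44704 = 23.6931 m/s.
Leader travels v²/(2a_L) = 561.363 / 7.400 = 75.860 m before stopping.
Follower covers v·t_r = 23.6931 × 1.9 = 45.017 m while reacting, then v²/(2a_F) = 561.363 / 6.600 = 85.055 m while braking, for a total of 45.017 + 85.055 = 130.072 m.
Since a_F ≤ a_L and the follower starts braking later, the follower is never slower than the leader, so the closest approach is when both have stopped.
Minimum gap = 130.072 − 75.860 = 54.212 m.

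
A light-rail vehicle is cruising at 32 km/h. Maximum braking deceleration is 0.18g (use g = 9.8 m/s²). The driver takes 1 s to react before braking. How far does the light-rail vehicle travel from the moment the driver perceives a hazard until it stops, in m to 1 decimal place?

32 km/h ÷ 3.6 = 8.8889 m/s.
a = 0.18 × 9.8 = 1.764 m/s².
Reaction distance = v·t_r = 8.8889 × 1 = 8.889 m.
Braking distance = v²/(2a) = 8.8889² / (2 × 1.764) = 79.013 / 3.528 = 22.396 m.
Total = 8.889 + 22.396 = 31.285 m.

Total stopping distance ≈ 31.3 m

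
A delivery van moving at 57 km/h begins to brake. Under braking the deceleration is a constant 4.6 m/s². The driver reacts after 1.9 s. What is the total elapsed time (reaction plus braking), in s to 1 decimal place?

Total time ≈ 5.3 s

57 km/h ÷ 3.6 = 15.8333 m/s.
Braking time = v/a = 15.8333 / 4.600 = 3.442 s.
Total = 1.9 + 3.442 = 5.342 s.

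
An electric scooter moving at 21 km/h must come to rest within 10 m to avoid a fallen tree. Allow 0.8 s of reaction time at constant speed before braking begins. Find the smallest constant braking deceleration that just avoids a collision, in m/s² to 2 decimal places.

21 km/h ÷ 3.6 = 5.8333 m/s.
Distance covered during reaction = 5.8333 × 0.8 = 4.667 m.
Distance available for braking: 10 − 4.667 = 5.333 m.
v² = 2a·d ⇒ a = v²/(2d) = 5.8333² / (2 × 5.333) = 34.027 / 10.666 = 3.1902 m/s².

Required deceleration ≈ 3.19 m/s²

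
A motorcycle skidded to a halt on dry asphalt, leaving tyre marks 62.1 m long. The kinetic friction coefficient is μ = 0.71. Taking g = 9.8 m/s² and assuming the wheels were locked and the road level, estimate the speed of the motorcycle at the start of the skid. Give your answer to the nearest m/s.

Initial speed ≈ 29 m/s

Deceleration a = μg = 0.71 × 9.8 = 6.958 m/s².
v = √(2a·d) = √(2 × 6.958 × 62.1) = √864.184 = 29.3970 m/s.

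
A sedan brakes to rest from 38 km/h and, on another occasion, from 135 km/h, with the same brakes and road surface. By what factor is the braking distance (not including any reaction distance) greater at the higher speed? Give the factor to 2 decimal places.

Factor ≈ 12.62

Braking distance d = v²/(2a), so with a fixed, d ∝ v².
Factor = (135/38)² = 3.5526² = 12.6210.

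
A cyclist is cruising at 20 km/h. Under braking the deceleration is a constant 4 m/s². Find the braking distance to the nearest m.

20 km/h ÷ 3.6 = 5.5556 m/s.
Braking distance = v²/(2a) = 5.5556² / (2 × 4.000) = 30.865 / 8.000 = 3.858 m.

Braking distance ≈ 4 m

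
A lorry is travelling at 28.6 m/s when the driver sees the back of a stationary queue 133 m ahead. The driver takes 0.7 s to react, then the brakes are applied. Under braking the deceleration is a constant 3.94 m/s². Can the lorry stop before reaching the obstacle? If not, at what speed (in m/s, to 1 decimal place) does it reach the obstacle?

Reaction distance = 28.6000 × 0.7 = 20.020 m.
Braking distance = v²/(2a) = 817.960 / 7.880 = 103.802 m.
Total stopping distance = 20.020 + 103.802 = 123.822 m, vs 133 m available — it stops with 133 − 123.822 = 9.178 m to spare.

Yes — it stops about 9.2 m short of the obstacle, so it never reaches it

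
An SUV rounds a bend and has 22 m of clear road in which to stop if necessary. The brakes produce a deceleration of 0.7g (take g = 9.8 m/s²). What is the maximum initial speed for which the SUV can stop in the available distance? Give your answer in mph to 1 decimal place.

Maximum speed ≈ 38.9 mph

a = 0.7 × 9.8 = 6.860 m/s².
v²/(2a) = d ⇒ v = √(2 × 6.860 × 22) = √301.84 = 17.3735 m/s.
17.3735 m/s ÷ 0.44704 = 38.863 mph.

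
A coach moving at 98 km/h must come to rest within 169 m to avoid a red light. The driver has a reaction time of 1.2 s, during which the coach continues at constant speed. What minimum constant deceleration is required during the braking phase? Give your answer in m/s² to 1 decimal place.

98 km/h ÷ 3.6 = 27.2222 m/s.
Distance covered during reaction = 27.2222 × 1.2 = 32.667 m.
Distance available for braking: 169 − 32.667 = 136.333 m.
v² = 2a·d ⇒ a = v²/(2d) = 27.2222² / (2 × 136.333) = 741.048 / 272.666 = 2.7178 m/s².

Required deceleration ≈ 2.7 m/s²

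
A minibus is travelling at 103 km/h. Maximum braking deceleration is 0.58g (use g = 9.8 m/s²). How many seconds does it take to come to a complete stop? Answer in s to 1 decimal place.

Braking time ≈ 5.0 s

103 km/h ÷ 3.6 = 28.6111 m/s.
a = 0.58 × 9.8 = 5.684 m/s².
Braking time = v/a = 28.6111 / 5.684 = 5.034 s.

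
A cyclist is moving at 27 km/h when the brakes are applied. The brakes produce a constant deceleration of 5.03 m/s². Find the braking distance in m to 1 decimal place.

27 km/h ÷ 3.6 = 7.5000 m/s.
Braking distance = v²/(2a) = 7.5000² / (2 × 5.030) = 56.250 / 10.060 = 5.591 m.

Braking distance ≈ 5.6 m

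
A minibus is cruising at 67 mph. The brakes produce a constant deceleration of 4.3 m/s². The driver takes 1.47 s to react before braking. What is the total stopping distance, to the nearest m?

67 mph × 0.44704 = 29.9517 m/s.
Reaction distance = v·t_r = 29.9517 × 1.47 = 44.029 m.
Braking distance = v²/(2a) = 29.9517² / (2 × 4.300) = 897.104 / 8.600 = 104.314 m.
Total = 44.029 + 104.314 = 148.343 m.

Total stopping distance ≈ 148 m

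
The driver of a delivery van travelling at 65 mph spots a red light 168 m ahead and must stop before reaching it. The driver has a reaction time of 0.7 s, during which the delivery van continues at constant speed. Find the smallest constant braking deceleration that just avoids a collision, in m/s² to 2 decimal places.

Required deceleration ≈ 2.86 m/s²

65 mph × 0.44704 = 29.0576 m/s.
Distance covered during reaction = 29.0576 × 0.7 = 20.340 m.
Distance available for braking: 168 − 20.340 = 147.660 m.
v² = 2a·d ⇒ a = v²/(2d) = 29.0576² / (2 × 147.660) = 844.344 / 295.320 = 2.8591 m/s².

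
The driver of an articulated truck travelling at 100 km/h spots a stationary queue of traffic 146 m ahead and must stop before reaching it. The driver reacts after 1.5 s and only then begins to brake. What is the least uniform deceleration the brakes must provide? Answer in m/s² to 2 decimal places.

Required deceleration ≈ 3.70 m/s²

100 km/h ÷ 3.6 = 27.7778 m/s.
Distance covered during reaction = 27.7778 × 1.5 = 41.667 m.
Distance available for braking: 146 − 41.667 = 104.333 m.
v² = 2a·d ⇒ a = v²/(2d) = 27.7778² / (2 × 104.333) = 771.606 / 208.666 = 3.6978 m/s².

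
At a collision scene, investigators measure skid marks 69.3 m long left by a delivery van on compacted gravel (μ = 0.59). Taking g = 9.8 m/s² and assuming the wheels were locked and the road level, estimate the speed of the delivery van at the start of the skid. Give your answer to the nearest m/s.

Initial speed ≈ 28 m/s

Deceleration a = μg = 0.59 × 9.8 = 5.782 m/s².
v = √(2a·d) = √(2 × 5.782 × 69.3) = √801.385 = 28.3087 m/s.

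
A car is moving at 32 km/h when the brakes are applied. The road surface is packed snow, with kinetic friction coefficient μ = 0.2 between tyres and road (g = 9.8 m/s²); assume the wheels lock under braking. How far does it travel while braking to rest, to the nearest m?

32 km/h ÷ 3.6 = 8.8889 m/s.
a = μg = 0.2 × 9.8 = 1.960 m/s².
Braking distance = v²/(2a) = 8.8889² / (2 × 1.960) = 79.013 / 3.920 = 20.156 m.

Braking distance ≈ 20 m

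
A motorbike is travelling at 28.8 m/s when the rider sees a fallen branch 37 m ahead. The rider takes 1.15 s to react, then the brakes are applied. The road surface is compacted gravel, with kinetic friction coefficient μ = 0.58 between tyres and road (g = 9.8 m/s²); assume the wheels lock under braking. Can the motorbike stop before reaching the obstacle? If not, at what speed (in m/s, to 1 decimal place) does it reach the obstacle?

No — it strikes the obstacle at 28.0 m/s

a = μg = 0.58 × 9.8 = 5.684 m/s².
Reaction distance = 28.8000 × 1.15 = 33.120 m.
Braking distance needed to stop: v²/(2a) = 829.440 / 11.368 = 72.963 m, so total needed = 33.120 + 72.963 = 106.083 m > 37 m — it cannot stop.
Distance remaining when braking begins: 37 − 33.120 = 3.880 m.
v² = v₀² − 2a·d = 829.440 − 2 × 5.684 × 3.880 = 785.332 m²/s².
v = √785.332 = 28.024 m/s.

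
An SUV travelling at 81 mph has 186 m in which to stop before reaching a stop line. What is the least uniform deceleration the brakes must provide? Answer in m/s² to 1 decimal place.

81 mph × 0.44704 = 36.2102 m/s.
v² = 2a·d ⇒ a = v²/(2d) = 36.2102² / (2 × 186.000) = 1311.179 / 372.000 = 3.5247 m/s².

Required deceleration ≈ 3.5 m/s²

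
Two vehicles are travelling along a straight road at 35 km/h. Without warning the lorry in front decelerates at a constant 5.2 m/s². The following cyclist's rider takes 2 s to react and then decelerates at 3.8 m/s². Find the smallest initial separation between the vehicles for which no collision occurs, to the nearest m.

Minimum gap ≈ 23 m

35 km/h ÷ 3.6 = 9.7222 m/s.
Leader travels v²/(2a_L) = 94.521 / 10.400 = 9.089 m before stopping.
Follower covers v·t_r = 9.7222 × 2 = 19.444 m while reacting, then v²/(2a_F) = 94.521 / 7.600 = 12.437 m while braking, for a total of 19.444 + 12.437 = 31.881 m.
Since a_F ≤ a_L and the follower starts braking later, the follower is never slower than the leader, so the closest approach is when both have stopped.
Minimum gap = 31.881 − 9.089 = 22.792 m.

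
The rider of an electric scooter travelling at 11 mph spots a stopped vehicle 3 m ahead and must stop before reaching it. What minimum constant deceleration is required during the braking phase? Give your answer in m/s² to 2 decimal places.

11 mph × 0.44704 = 4.9174 m/s.
v² = 2a·d ⇒ a = v²/(2d) = 4.9174² / (2 × 3.000) = 24.181 / 6.000 = 4.0302 m/s².

Required deceleration ≈ 4.03 m/s²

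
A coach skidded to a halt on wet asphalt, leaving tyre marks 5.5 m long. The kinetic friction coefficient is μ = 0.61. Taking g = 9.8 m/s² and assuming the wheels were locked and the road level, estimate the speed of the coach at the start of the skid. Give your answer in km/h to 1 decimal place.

Initial speed ≈ 29.2 km/h

Deceleration a = μg = 0.61 × 9.8 = 5.978 m/s².
v = √(2a·d) = √(2 × 5.978 × 5.5) = √65.758 = 8.1091 m/s.
= 8.1091 × 3.6 = 29.193 km/h.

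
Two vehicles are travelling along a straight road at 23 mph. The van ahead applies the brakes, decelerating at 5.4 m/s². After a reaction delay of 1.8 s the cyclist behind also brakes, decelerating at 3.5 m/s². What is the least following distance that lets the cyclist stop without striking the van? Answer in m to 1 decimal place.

23 mph × 0.44704 = 10.2819 m/s.
Leader travels v²/(2a_L) = 105.717 / 10.800 = 9.789 m before stopping.
Follower covers v·t_r = 10.2819 × 1.8 = 18.507 m while reacting, then v²/(2a_F) = 105.717 / 7.000 = 15.102 m while braking, for a total of 18.507 + 15.102 = 33.609 m.
Since a_F ≤ a_L and the follower starts braking later, the follower is never slower than the leader, so the closest approach is when both have stopped.
Minimum gap = 33.609 − 9.789 = 23.820 m.

Minimum gap ≈ 23.8 m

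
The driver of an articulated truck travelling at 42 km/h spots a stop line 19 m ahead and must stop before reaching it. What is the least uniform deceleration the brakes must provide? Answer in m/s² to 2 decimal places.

42 km/h ÷ 3.6 = 11.6667 m/s.
v² = 2a·d ⇒ a = v²/(2d) = 11.6667² / (2 × 19.000) = 136.112 / 38.000 = 3.5819 m/s².

Required deceleration ≈ 3.58 m/s²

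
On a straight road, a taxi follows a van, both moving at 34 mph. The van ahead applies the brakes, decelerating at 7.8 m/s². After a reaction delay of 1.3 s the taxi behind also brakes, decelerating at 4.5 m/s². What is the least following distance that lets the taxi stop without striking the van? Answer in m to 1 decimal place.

34 mph × 0.44704 = 15.1994 m/s.
Leader travels v²/(2a_L) = 231.022 / 15.600 = 14.809 m before stopping.
Follower covers v·t_r = 15.1994 × 1.3 = 19.759 m while reacting, then v²/(2a_F) = 231.022 / 9.000 = 25.669 m while braking, for a total of 19.759 + 25.669 = 45.428 m.
Since a_F ≤ a_L and the follower starts braking later, the follower is never slower than the leader, so the closest approach is when both have stopped.
Minimum gap = 45.428 − 14.809 = 30.619 m.

Minimum gap ≈ 30.6 m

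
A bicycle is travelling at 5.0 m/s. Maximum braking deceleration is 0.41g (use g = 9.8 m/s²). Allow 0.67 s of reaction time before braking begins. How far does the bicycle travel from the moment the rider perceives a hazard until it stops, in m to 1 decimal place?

a = 0.41 × 9.8 = 4.018 m/s².
Reaction distance = v·t_r = 5.0000 × 0.67 = 3.350 m.
Braking distance = v²/(2a) = 5.0000² / (2 × 4.018) = 25.000 / 8.036 = 3.111 m.
Total = 3.350 + 3.111 = 6.461 m.

Total stopping distance ≈ 6.5 m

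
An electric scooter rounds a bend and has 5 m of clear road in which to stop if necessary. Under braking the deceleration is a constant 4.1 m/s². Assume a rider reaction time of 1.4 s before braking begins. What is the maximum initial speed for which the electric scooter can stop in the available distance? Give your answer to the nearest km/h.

Maximum speed ≈ 10 km/h

Stopping distance: v·t_r + v²/(2a) = 5 with t_r = 1.4 s and a = 4.100 m/s².
So v² + 11.480 v − 41.00 = 0.
Positive root: v = −a·t_r + √((a·t_r)² + 2a·d) = −5.740 + √(32.948 + 41.00) = 2.8593 m/s.
2.8593 m/s × 3.6 = 10.293 km/h.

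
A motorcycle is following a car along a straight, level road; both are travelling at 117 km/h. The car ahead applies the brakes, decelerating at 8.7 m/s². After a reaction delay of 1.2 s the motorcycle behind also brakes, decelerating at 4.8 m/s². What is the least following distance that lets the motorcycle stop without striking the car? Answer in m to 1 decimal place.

Minimum gap ≈ 88.3 m

117 km/h ÷ 3.6 = 32.5000 m/s.
Leader travels v²/(2a_L) = 1056.250 / 17.400 = 60.704 m before stopping.
Follower covers v·t_r = 32.5000 × 1.2 = 39.000 m while reacting, then v²/(2a_F) = 1056.250 / 9.600 = 110.026 m while braking, for a total of 39.000 + 110.026 = 149.026 m.
Since a_F ≤ a_L and the follower starts braking later, the follower is never slower than the leader, so the closest approach is when both have stopped.
Minimum gap = 149.026 − 60.704 = 88.322 m.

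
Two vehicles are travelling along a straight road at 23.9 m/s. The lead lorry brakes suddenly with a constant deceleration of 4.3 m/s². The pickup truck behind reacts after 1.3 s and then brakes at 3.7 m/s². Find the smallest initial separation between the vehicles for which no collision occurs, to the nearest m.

Leader travels v²/(2a_L) = 571.210 / 8.600 = 66.420 m before stopping.
Follower covers v·t_r = 23.9000 × 1.3 = 31.070 m while reacting, then v²/(2a_F) = 571.210 / 7.400 = 77.191 m while braking, for a total of 31.070 + 77.191 = 108.261 m.
Since a_F ≤ a_L and the follower starts braking later, the follower is never slower than the leader, so the closest approach is when both have stopped.
Minimum gap = 108.261 − 66.420 = 41.841 m.

Minimum gap ≈ 42 m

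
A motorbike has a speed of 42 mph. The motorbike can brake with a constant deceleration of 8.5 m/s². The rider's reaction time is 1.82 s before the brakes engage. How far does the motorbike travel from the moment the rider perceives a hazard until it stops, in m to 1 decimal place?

42 mph × 0.44704 = 18.7757 m/s.
Reaction distance = v·t_r = 18.7757 × 1.82 = 34.172 m.
Braking distance = v²/(2a) = 18.7757² / (2 × 8.500) = 352.527 / 17.000 = 20.737 m.
Total = 34.172 + 20.737 = 54.909 m.

Total stopping distance ≈ 54.9 m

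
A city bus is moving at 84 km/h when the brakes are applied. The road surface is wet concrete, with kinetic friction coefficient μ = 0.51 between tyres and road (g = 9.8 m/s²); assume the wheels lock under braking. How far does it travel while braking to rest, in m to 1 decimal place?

84 km/h ÷ 3.6 = 23.3333 m/s.
a = μg = 0.51 × 9.8 = 4.998 m/s².
Braking distance = v²/(2a) = 23.3333² / (2 × 4.998) = 544.443 / 9.996 = 54.466 m.

Braking distance ≈ 54.5 m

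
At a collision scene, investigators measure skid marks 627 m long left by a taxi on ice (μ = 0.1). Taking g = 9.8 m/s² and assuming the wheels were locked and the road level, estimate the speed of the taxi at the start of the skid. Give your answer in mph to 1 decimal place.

Deceleration a = μg = 0.1 × 9.8 = 0.980 m/s².
v = √(2a·d) = √(2 × 0.980 × 627) = √1228.920 = 35.0560 m/s.
= 35.0560 ÷ 0.44704 = 78.418 mph.

Initial speed ≈ 78.4 mph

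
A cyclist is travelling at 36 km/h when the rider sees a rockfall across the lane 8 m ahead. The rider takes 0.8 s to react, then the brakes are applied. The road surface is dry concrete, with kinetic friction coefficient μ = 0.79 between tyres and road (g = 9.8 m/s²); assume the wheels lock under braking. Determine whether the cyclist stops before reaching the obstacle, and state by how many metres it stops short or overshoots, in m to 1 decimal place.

36 km/h ÷ 3.6 = 10.0000 m/s.
a = μg = 0.79 × 9.8 = 7.742 m/s².
Reaction distance = 10.0000 × 0.8 = 8.000 m.
Braking distance = v²/(2a) = 100.000 / 15.484 = 6.458 m.
Total stopping distance = 8.000 + 6.458 = 14.458 m, vs 8 m available — it cannot stop in time and overshoots by 14.458 − 8 = 6.458 m.

No — it overshoots by 6.5 m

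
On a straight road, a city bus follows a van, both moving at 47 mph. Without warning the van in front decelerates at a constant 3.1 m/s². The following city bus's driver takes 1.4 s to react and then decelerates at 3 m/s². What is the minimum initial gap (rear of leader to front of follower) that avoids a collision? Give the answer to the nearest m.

47 mph × 0.44704 = 21.0109 m/s.
Leader travels v²/(2a_L) = 441.458 / 6.200 = 71.203 m before stopping.
Follower covers v·t_r = 21.0109 × 1.4 = 29.415 m while reacting, then v²/(2a_F) = 441.458 / 6.000 = 73.576 m while braking, for a total of 29.415 + 73.576 = 102.991 m.
Since a_F ≤ a_L and the follower starts braking later, the follower is never slower than the leader, so the closest approach is when both have stopped.
Minimum gap = 102.991 − 71.203 = 31.788 m.

Minimum gap ≈ 32 m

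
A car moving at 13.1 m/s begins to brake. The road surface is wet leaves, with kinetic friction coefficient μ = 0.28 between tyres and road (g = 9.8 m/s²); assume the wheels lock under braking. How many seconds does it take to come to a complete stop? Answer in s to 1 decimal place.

a = μg = 0.28 × 9.8 = 2.744 m/s².
Braking time = v/a = 13.1000 / 2.744 = 4.774 s.

Braking time ≈ 4.8 s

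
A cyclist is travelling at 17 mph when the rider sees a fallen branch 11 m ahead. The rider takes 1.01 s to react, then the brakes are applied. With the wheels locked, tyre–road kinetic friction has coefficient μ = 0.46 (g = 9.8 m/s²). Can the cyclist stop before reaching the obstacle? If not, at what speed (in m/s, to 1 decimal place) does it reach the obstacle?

17 mph × 0.44704 = 7.5997 m/s.
a = μg = 0.46 × 9.8 = 4.508 m/s².
Reaction distance = 7.5997 × 1.01 = 7.676 m.
Braking distance needed to stop: v²/(2a) = 57.755 / 9.016 = 6.406 m, so total needed = 7.676 + 6.406 = 14.082 m > 11 m — it cannot stop.
Distance remaining when braking begins: 11 − 7.676 = 3.324 m.
v² = v₀² − 2a·d = 57.755 − 2 × 4.508 × 3.324 = 27.786 m²/s².
v = √27.786 = 5.271 m/s.

No — it strikes the obstacle at 5.3 m/s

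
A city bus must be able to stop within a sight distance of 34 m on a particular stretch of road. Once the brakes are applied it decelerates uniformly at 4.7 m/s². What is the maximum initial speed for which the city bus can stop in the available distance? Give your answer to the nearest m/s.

Maximum speed ≈ 18 m/s

v²/(2a) = d ⇒ v = √(2 × 4.700 × 34) = √319.60 = 17.8774 m/s.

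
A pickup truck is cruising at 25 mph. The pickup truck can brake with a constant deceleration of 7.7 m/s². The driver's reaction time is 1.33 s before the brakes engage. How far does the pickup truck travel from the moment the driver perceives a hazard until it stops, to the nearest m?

Total stopping distance ≈ 23 m

25 mph × 0.44704 = 11.1760 m/s.
Reaction distance = v·t_r = 11.1760 × 1.33 = 14.864 m.
Braking distance = v²/(2a) = 11.1760² / (2 × 7.700) = 124.903 / 15.400 = 8.111 m.
Total = 14.864 + 8.111 = 22.975 m.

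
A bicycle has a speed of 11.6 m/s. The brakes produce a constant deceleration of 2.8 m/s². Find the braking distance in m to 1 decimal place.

Braking distance ≈ 24.0 m

Braking distance = v²/(2a) = 11.6000² / (2 × 2.800) = 134.560 / 5.600 = 24.029 m.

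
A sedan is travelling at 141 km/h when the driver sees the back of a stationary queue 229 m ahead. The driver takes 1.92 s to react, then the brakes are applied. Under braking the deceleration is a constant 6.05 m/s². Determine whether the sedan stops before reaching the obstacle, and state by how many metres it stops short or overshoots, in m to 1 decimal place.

141 km/h ÷ 3.6 = 39.1667 m/s.
Reaction distance = 39.1667 × 1.92 = 75.200 m.
Braking distance = v²/(2a) = 1534.030 / 12.100 = 126.779 m.
Total stopping distance = 75.200 + 126.779 = 201.979 m, vs 229 m available — it stops with 229 − 201.979 = 27.021 m to spare.

Yes — it stops 27.0 m short of the obstacle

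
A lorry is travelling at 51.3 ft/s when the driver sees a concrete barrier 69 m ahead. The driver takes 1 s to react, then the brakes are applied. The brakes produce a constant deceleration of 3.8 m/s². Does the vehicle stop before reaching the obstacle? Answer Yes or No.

51.3 ft/s × 0.3048 = 15.6362 m/s.
Reaction distance = 15.6362 × 1 = 15.636 m.
Braking distance = v²/(2a) = 244.491 / 7.600 = 32.170 m.
Total stopping distance = 15.636 + 32.170 = 47.806 m, vs 69 m available — it stops with 69 − 47.806 = 21.194 m to spare.

Yes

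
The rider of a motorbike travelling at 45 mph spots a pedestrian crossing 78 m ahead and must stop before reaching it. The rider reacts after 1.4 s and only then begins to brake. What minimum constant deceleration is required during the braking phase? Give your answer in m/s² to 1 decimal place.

Required deceleration ≈ 4.1 m/s²

45 mph × 0.44704 = 20.1168 m/s.
Distance covered during reaction = 20.1168 × 1.4 = 28.164 m.
Distance available for braking: 78 − 28.164 = 49.836 m.
v² = 2a·d ⇒ a = v²/(2d) = 20.1168² / (2 × 49.836) = 404.686 / 99.672 = 4.0602 m/s².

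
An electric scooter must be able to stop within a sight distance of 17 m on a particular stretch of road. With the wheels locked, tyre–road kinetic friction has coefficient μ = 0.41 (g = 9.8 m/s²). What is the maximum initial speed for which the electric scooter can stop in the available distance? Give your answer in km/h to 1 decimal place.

Maximum speed ≈ 42.1 km/h

a = μg = 0.41 × 9.8 = 4.018 m/s².
v²/(2a) = d ⇒ v = √(2 × 4.018 × 17) = √136.61 = 11.6880 m/s.
11.6880 m/s × 3.6 = 42.077 km/h.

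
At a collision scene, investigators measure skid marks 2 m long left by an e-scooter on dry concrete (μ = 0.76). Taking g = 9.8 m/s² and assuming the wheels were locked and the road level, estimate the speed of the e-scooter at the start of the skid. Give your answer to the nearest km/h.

Deceleration a = μg = 0.76 × 9.8 = 7.448 m/s².
v = √(2a·d) = √(2 × 7.448 × 2) = √29.792 = 5.4582 m/s.
= 5.4582 × 3.6 = 19.650 km/h.

Initial speed ≈ 20 km/h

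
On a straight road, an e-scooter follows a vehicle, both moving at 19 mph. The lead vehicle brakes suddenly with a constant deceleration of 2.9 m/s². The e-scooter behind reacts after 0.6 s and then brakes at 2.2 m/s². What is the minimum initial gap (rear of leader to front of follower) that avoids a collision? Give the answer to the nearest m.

19 mph × 0.44704 = 8.4938 m/s.
Leader travels v²/(2a_L) = 72.145 / 5.800 = 12.439 m before stopping.
Follower covers v·t_r = 8.4938 × 0.6 = 5.096 m while reacting, then v²/(2a_F) = 72.145 / 4.400 = 16.397 m while braking, for a total of 5.096 + 16.397 = 21.493 m.
Since a_F ≤ a_L and the follower starts braking later, the follower is never slower than the leader, so the closest approach is when both have stopped.
Minimum gap = 21.493 − 12.439 = 9.054 m.

Minimum gap ≈ 9 m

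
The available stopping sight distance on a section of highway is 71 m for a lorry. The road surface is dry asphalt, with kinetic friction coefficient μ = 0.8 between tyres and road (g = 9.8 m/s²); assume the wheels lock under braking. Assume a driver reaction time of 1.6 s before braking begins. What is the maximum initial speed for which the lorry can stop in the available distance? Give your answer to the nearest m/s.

Maximum speed ≈ 23 m/s

a = μg = 0.8 × 9.8 = 7.840 m/s².
Stopping distance: v·t_r + v²/(2a) = 71 with t_r = 1.6 s and a = 7.840 m/s².
So v² + 25.088 v − 1113.28 = 0.
Positive root: v = −a·t_r + √((a·t_r)² + 2a·d) = −12.544 + √(157.352 + 1113.28) = 23.1019 m/s.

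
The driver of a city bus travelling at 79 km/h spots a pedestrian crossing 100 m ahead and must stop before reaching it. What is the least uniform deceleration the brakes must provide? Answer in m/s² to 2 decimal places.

79 km/h ÷ 3.6 = 21.9444 m/s.
v² = 2a·d ⇒ a = v²/(2d) = 21.9444² / (2 × 100.000) = 481.557 / 200.000 = 2.4078 m/s².

Required deceleration ≈ 2.41 m/s²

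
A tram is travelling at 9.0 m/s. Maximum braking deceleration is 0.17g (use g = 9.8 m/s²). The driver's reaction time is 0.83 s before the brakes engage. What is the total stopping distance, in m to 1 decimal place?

Total stopping distance ≈ 31.8 m

a = 0.17 × 9.8 = 1.666 m/s².
Reaction distance = v·t_r = 9.0000 × 0.83 = 7.470 m.
Braking distance = v²/(2a) = 9.0000² / (2 × 1.666) = 81.000 / 3.332 = 24.310 m.
Total = 7.470 + 24.310 = 31.780 m.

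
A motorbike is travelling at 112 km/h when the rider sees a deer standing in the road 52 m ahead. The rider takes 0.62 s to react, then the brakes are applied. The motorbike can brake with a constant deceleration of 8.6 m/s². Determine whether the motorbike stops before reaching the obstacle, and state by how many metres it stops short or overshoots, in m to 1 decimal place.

112 km/h ÷ 3.6 = 31.1111 m/s.
Reaction distance = 31.1111 × 0.62 = 19.289 m.
Braking distance = v²/(2a) = 967.901 / 17.200 = 56.273 m.
Total stopping distance = 19.289 + 56.273 = 75.562 m, vs 52 m available — it cannot stop in time and overshoots by 75.562 − 52 = 23.562 m.

No — it overshoots by 23.6 m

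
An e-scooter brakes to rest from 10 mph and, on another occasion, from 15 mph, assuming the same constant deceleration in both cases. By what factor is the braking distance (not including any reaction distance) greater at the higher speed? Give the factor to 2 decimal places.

Braking distance d = v²/(2a), so with a fixed, d ∝ v².
Factor = (15/10)² = 1.5000² = 2.2500.

Factor ≈ 2.25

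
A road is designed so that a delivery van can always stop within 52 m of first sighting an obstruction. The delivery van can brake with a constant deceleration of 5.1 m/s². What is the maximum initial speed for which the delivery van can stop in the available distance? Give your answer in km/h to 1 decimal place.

v²/(2a) = d ⇒ v = √(2 × 5.100 × 52) = √530.40 = 23.0304 m/s.
23.0304 m/s × 3.6 = 82.909 km/h.

Maximum speed ≈ 82.9 km/h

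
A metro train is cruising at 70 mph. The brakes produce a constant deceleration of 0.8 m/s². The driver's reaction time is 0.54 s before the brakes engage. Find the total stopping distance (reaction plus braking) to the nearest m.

70 mph × 0.44704 = 31.2928 m/s.
Reaction distance = v·t_r = 31.2928 × 0.54 = 16.898 m.
Braking distance = v²/(2a) = 31.2928² / (2 × 0.800) = 979.239 / 1.600 = 612.024 m.
Total = 16.898 + 612.024 = 628.922 m.

Total stopping distance ≈ 629 m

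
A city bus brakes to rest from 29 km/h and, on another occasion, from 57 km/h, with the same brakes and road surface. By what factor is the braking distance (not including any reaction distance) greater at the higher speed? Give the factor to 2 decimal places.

Braking distance d = v²/(2a), so with a fixed, d ∝ v².
Factor = (57/29)² = 1.9655² = 3.8632.

Factor ≈ 3.86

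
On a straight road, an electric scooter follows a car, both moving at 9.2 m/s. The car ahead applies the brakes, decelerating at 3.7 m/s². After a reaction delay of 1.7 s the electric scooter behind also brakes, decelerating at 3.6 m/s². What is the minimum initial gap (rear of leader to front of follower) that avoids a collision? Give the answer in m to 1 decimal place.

Leader travels v²/(2a_L) = 84.640 / 7.400 = 11.438 m before stopping.
Follower covers v·t_r = 9.2000 × 1.7 = 15.640 m while reacting, then v²/(2a_F) = 84.640 / 7.200 = 11.756 m while braking, for a total of 15.640 + 11.756 = 27.396 m.
Since a_F ≤ a_L and the follower starts braking later, the follower is never slower than the leader, so the closest approach is when both have stopped.
Minimum gap = 27.396 − 11.438 = 15.958 m.

Minimum gap ≈ 16.0 m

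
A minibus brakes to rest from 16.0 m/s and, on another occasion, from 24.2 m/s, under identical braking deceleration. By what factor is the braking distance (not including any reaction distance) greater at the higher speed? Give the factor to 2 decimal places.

Braking distance d = v²/(2a), so with a fixed, d ∝ v².
Factor = (24.2/16.0)² = 1.5125² = 2.2877.

Factor ≈ 2.29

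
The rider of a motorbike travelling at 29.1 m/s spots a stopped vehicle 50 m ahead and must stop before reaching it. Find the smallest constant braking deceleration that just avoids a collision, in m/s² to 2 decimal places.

Required deceleration ≈ 8.47 m/s²

v² = 2a·d ⇒ a = v²/(2d) = 29.1000² / (2 × 50.000) = 846.810 / 100.000 = 8.4681 m/s².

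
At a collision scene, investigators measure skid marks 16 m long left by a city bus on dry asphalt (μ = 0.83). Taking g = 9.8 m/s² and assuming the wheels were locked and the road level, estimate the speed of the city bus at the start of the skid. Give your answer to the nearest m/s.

Deceleration a = μg = 0.83 × 9.8 = 8.134 m/s².
v = √(2a·d) = √(2 × 8.134 × 16) = √260.288 = 16.1334 m/s.

Initial speed ≈ 16 m/s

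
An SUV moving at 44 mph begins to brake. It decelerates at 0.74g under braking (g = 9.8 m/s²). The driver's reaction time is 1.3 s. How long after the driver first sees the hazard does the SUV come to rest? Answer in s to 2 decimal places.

44 mph × 0.44704 = 19.6698 m/s.
a = 0.74 × 9.8 = 7.252 m/s².
Braking time = v/a = 19.6698 / 7.252 = 2.712 s.
Total = 1.3 + 2.712 = 4.012 s.

Total time ≈ 4.01 s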